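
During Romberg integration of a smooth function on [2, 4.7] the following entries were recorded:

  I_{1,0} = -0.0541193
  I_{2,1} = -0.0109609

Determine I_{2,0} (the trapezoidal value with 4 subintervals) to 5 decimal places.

-0.02175

From I_{2,1} = (4·I_{2,0} − I_{1,0})/3, solve for I_{2,0}:
4·I_{2,0} = 3·(-0.0109609) + (-0.0541193) = -0.0870020
I_{2,0} = -0.0217505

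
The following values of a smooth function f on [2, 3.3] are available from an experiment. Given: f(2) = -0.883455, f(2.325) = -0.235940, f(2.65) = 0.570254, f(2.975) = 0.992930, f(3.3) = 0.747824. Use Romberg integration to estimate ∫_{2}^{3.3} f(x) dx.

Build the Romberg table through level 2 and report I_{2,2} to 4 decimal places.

0.4350

I_{0,0} (trapezoid, 1 panel, h=1.3000): -0.088160
I_{1,0} (trapezoid, 2 panels, h=0.6500): 0.326585
I_{2,0} (trapezoid, 4 panels, h=0.3250): 0.409314
I_{1,1} = 0.326585 + (0.326585 − (-0.088160))/3 = 0.464833
I_{2,1} = 0.409314 + (0.409314 − 0.326585)/3 = 0.436890
I_{2,2} = 0.436890 + (0.436890 − 0.464833)/15 = 0.435027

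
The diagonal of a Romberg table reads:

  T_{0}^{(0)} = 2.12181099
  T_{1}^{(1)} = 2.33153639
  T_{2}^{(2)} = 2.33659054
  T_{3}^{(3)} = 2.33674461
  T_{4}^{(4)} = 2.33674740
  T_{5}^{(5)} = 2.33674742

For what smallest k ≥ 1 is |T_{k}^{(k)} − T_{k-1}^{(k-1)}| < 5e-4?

|T_{1}^{(1)} − T_{0}^{(0)}| = 0.20972540 ≥ 5e-4
|T_{2}^{(2)} − T_{1}^{(1)}| = 0.00505415 ≥ 5e-4
|T_{3}^{(3)} − T_{2}^{(2)}| = 0.00015407 < 5e-4

k = 3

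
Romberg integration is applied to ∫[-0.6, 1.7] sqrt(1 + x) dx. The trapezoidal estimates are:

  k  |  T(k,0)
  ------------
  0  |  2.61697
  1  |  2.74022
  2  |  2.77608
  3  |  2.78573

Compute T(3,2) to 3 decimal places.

2.789

Richardson extrapolation on the trapezoidal column (denominator 4−1=3):
T(2,1) = (4·2.77608 − 2.74022) / 3 = 2.78803
T(3,1) = 2.78573 + (2.78573 − 2.77608)/3 = 2.78895
T(3,2) = 2.78895 + (2.78895 − 2.78803)/15 = 2.78901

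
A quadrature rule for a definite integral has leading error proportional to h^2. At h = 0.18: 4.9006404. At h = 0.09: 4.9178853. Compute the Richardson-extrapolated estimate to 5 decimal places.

Extrapolated value = (4·A(h/2) − A(h)) / (4 − 1)
= (4·4.9178853 − 4.9006404) / 3
= 14.7709008 / 3 = 4.9236336

4.92363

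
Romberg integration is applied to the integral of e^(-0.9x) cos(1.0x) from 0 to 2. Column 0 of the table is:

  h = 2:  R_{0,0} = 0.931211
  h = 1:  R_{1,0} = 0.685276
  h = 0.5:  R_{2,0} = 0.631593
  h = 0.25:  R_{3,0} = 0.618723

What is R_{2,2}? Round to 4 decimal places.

R_{1,1} = (4·0.685276 − 0.931211) / 3 = 0.603298
R_{2,1} = (4·0.631593 − 0.685276) / 3 = 0.613699
R_{2,2} = (16·0.613699 − 0.603298) / 15 = 0.614392

0.6144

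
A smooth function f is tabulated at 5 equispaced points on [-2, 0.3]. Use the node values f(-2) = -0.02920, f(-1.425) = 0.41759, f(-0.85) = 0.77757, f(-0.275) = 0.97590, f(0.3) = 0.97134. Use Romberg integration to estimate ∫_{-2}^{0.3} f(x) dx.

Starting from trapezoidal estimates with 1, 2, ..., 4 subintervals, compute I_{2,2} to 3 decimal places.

I_{0,0} (trapezoid, 1 panel, h=2.3000): 1.08346
I_{1,0} (trapezoid, 2 panels, h=1.1500): 1.43594
I_{2,0} (trapezoid, 4 panels, h=0.5750): 1.51922
I_{1,1} = 1.43594 + (1.43594 − 1.08346)/3 = 1.55343
I_{2,1} = 1.51922 + (1.51922 − 1.43594)/3 = 1.54698
I_{2,2} = 1.54698 + (1.54698 − 1.55343)/15 = 1.54655

1.547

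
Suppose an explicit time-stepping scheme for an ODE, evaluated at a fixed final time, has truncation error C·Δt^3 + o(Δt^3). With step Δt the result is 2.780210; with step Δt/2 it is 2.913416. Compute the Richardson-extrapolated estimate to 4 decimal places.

Extrapolated value = (8·A(Δt/2) − A(Δt)) / (8 − 1)
= (8·2.913416 − 2.780210) / 7
= 20.527118 / 7 = 2.932445

2.9324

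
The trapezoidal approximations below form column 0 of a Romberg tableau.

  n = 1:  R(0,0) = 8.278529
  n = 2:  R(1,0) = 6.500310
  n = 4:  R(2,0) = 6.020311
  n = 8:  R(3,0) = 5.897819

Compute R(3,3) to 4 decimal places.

5.8568

Richardson extrapolation on the trapezoidal column (denominator 4−1=3):
R(1,1) = 6.500310 + (6.500310 − 8.278529)/3 = 5.907570
R(2,1) = 6.020311 + (6.020311 − 6.500310)/3 = 5.860311
R(3,1) = 5.897819 + (5.897819 − 6.020311)/3 = 5.856988
R(2,2) = (16·5.860311 − 5.907570) / 15 = 5.857160
R(3,2) = 5.856988 + (5.856988 − 5.860311)/15 = 5.856766
R(3,3) = (64·5.856766 − 5.857160) / 63 = 5.856760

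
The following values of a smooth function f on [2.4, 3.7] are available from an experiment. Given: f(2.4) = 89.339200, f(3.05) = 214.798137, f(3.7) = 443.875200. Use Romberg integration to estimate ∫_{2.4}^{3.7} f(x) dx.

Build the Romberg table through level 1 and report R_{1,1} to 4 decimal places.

301.6882

R_{0,0} (trapezoid, 1 panel, h=1.3000): 346.589360
R_{1,0} (trapezoid, 2 panels, h=0.6500): 312.913469
R_{1,1} = 312.913469 + (312.913469 − 346.589360)/3 = 301.688172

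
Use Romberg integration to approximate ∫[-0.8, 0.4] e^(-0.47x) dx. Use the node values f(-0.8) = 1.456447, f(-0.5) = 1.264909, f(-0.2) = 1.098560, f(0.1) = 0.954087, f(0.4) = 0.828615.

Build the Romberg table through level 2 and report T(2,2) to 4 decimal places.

T(0,0) (trapezoid, 1 panel, h=1.2000): 1.371037
T(1,0) (trapezoid, 2 panels, h=0.6000): 1.344655
T(2,0) (trapezoid, 4 panels, h=0.3000): 1.338026
T(1,1) = 1.344655 + (1.344655 − 1.371037)/3 = 1.335861
T(2,1) = 1.338026 + (1.338026 − 1.344655)/3 = 1.335816
T(2,2) = 1.335816 + (1.335816 − 1.335861)/15 = 1.335813

1.3358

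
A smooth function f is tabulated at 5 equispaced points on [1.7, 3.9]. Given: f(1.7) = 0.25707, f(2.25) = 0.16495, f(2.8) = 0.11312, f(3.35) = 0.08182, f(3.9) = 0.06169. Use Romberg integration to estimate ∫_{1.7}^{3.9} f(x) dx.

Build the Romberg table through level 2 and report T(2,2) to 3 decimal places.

0.281

T(0,0) (trapezoid, 1 panel, h=2.2000): 0.35064
T(1,0) (trapezoid, 2 panels, h=1.1000): 0.29975
T(2,0) (trapezoid, 4 panels, h=0.5500): 0.28560
T(1,1) = 0.29975 + (0.29975 − 0.35064)/3 = 0.28279
T(2,1) = 0.28560 + (0.28560 − 0.29975)/3 = 0.28088
T(2,2) = 0.28088 + (0.28088 − 0.28279)/15 = 0.28075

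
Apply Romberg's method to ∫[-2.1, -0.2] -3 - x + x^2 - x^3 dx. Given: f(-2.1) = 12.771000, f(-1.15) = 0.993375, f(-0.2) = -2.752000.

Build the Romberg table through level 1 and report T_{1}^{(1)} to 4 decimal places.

T_{0}^{(0)} (trapezoid, 1 panel, h=1.9000): 9.518050
T_{1}^{(0)} (trapezoid, 2 panels, h=0.9500): 5.702731
T_{1}^{(1)} = 5.702731 + (5.702731 − 9.518050)/3 = 4.430958

4.4310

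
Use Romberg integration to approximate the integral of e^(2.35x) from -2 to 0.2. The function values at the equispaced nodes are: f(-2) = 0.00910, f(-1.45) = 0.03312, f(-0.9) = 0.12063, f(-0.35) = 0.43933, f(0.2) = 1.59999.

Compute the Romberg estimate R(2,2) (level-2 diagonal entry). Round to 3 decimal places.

R(0,0) (trapezoid, 1 panel, h=2.2000): 1.77000
R(1,0) (trapezoid, 2 panels, h=1.1000): 1.01769
R(2,0) (trapezoid, 4 panels, h=0.5500): 0.76869
R(1,1) = 1.01769 + (1.01769 − 1.77000)/3 = 0.76692
R(2,1) = 0.76869 + (0.76869 − 1.01769)/3 = 0.68569
R(2,2) = 0.68569 + (0.68569 − 0.76692)/15 = 0.68027

0.680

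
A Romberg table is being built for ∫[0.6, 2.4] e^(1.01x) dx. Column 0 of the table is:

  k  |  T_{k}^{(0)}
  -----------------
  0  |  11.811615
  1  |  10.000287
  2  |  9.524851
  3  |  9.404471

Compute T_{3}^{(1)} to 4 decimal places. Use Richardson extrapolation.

T_{3}^{(1)} = (4·9.404471 − 9.524851) / 3 = 9.364344
(Column j=1 coincides with Simpson's rule on the same nodes.)

9.3643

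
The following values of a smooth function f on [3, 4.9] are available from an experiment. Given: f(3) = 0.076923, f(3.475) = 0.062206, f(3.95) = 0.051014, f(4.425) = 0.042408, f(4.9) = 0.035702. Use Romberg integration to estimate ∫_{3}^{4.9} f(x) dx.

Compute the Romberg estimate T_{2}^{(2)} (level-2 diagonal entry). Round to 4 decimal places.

T_{0}^{(0)} (trapezoid, 1 panel, h=1.9000): 0.106994
T_{1}^{(0)} (trapezoid, 2 panels, h=0.9500): 0.101960
T_{2}^{(0)} (trapezoid, 4 panels, h=0.4750): 0.100672
T_{1}^{(1)} = 0.101960 + (0.101960 − 0.106994)/3 = 0.100282
T_{2}^{(1)} = 0.100672 + (0.100672 − 0.101960)/3 = 0.100243
T_{2}^{(2)} = 0.100243 + (0.100243 − 0.100282)/15 = 0.100240

0.1002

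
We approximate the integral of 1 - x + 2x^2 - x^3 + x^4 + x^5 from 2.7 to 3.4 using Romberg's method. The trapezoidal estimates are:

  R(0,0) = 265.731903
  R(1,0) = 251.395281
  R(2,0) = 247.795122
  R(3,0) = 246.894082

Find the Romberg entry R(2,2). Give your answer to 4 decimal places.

246.5936

R(1,1) = 251.395281 + (251.395281 − 265.731903)/3 = 246.616407
R(2,1) = 247.795122 + (247.795122 − 251.395281)/3 = 246.595069
R(2,2) = (16·246.595069 − 246.616407) / 15 = 246.593646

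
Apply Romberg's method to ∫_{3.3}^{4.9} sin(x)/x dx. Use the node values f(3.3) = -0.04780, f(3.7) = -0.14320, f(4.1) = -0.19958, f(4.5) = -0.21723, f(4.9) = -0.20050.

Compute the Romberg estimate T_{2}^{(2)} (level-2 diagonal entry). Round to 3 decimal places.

-0.279

T_{0}^{(0)} (trapezoid, 1 panel, h=1.6000): -0.19864
T_{1}^{(0)} (trapezoid, 2 panels, h=0.8000): -0.25898
T_{2}^{(0)} (trapezoid, 4 panels, h=0.4000): -0.27366
T_{1}^{(1)} = -0.25898 + (-0.25898 − (-0.19864))/3 = -0.27909
T_{2}^{(1)} = -0.27366 + (-0.27366 − (-0.25898))/3 = -0.27855
T_{2}^{(2)} = -0.27855 + (-0.27855 − (-0.27909))/15 = -0.27851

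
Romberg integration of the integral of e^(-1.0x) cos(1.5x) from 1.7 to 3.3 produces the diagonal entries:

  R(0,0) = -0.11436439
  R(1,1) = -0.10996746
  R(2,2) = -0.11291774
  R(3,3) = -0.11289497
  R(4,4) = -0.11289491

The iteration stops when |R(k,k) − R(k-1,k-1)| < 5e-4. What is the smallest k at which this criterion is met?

|R(1,1) − R(0,0)| = 0.00439693 ≥ 5e-4
|R(2,2) − R(1,1)| = 0.00295028 ≥ 5e-4
|R(3,3) − R(2,2)| = 0.00002277 < 5e-4

k = 3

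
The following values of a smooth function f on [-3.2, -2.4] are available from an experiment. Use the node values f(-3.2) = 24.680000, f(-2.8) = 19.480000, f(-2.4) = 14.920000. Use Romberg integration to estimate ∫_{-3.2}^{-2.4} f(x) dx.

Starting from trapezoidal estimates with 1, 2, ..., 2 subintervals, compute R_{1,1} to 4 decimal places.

15.6693

R_{0,0} (trapezoid, 1 panel, h=0.8000): 15.840000
R_{1,0} (trapezoid, 2 panels, h=0.4000): 15.712000
R_{1,1} = 15.712000 + (15.712000 − 15.840000)/3 = 15.669333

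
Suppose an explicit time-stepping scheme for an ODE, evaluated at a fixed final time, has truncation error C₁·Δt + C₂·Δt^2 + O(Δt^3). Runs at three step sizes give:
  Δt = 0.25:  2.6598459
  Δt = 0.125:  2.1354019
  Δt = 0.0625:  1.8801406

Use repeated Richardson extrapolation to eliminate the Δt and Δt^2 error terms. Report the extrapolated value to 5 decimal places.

1.62952

First eliminate the Δt term (factor 2^1 = 2):
  B₁ = (2·2.1354019 − 2.6598459)/1 = 1.6109579
  B₂ = (2·1.8801406 − 2.1354019)/1 = 1.6248793
Then eliminate the Δt^2 term (factor 2^2 = 4):
  (4·1.6248793 − 1.6109579)/3 = 1.6295198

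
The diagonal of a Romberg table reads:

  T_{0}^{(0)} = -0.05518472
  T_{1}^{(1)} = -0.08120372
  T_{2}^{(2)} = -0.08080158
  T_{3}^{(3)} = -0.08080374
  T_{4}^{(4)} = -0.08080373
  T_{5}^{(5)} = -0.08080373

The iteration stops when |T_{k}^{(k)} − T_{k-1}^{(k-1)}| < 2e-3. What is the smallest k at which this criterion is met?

k = 2

|T_{1}^{(1)} − T_{0}^{(0)}| = 0.02601900 ≥ 2e-3
|T_{2}^{(2)} − T_{1}^{(1)}| = 0.00040214 < 2e-3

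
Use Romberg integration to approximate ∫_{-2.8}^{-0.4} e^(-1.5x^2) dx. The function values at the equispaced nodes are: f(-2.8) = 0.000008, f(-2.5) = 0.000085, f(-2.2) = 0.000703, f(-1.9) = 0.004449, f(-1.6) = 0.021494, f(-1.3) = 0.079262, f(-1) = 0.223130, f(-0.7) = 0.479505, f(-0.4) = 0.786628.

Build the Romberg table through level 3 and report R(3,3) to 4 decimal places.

0.3537

R(0,0) (trapezoid, 1 panel, h=2.4000): 0.943963
R(1,0) (trapezoid, 2 panels, h=1.2000): 0.497774
R(2,0) (trapezoid, 4 panels, h=0.6000): 0.383187
R(3,0) (trapezoid, 8 panels, h=0.3000): 0.360584
R(1,1) = 0.497774 + (0.497774 − 0.943963)/3 = 0.349044
R(2,1) = 0.383187 + (0.383187 − 0.497774)/3 = 0.344991
R(3,1) = 0.360584 + (0.360584 − 0.383187)/3 = 0.353050
R(2,2) = 0.344991 + (0.344991 − 0.349044)/15 = 0.344721
R(3,2) = 0.353050 + (0.353050 − 0.344991)/15 = 0.353587
R(3,3) = 0.353587 + (0.353587 − 0.344721)/63 = 0.353728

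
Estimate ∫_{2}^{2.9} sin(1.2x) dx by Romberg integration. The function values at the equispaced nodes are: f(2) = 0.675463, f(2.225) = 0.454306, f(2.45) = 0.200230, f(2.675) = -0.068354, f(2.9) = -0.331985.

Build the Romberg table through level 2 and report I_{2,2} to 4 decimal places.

I_{0,0} (trapezoid, 1 panel, h=0.9000): 0.154565
I_{1,0} (trapezoid, 2 panels, h=0.4500): 0.167386
I_{2,0} (trapezoid, 4 panels, h=0.2250): 0.170532
I_{1,1} = 0.167386 + (0.167386 − 0.154565)/3 = 0.171660
I_{2,1} = 0.170532 + (0.170532 − 0.167386)/3 = 0.171581
I_{2,2} = 0.171581 + (0.171581 − 0.171660)/15 = 0.171576

0.1716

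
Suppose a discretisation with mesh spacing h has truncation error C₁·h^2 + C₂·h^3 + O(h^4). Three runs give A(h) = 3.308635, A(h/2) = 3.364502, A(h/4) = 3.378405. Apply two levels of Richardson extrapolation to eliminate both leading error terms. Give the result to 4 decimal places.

3.3830

First eliminate the h^2 term (factor 2^2 = 4):
  B₁ = (4·3.364502 − 3.308635)/3 = 3.383124
  B₂ = (4·3.378405 − 3.364502)/3 = 3.383039
Then eliminate the h^3 term (factor 2^3 = 8):
  (8·3.383039 − 3.383124)/7 = 3.383027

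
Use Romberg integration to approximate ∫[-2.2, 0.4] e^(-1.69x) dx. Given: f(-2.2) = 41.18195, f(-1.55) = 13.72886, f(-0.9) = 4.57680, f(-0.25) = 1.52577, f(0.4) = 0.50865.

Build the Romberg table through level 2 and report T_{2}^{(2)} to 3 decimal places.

T_{0}^{(0)} (trapezoid, 1 panel, h=2.6000): 54.19778
T_{1}^{(0)} (trapezoid, 2 panels, h=1.3000): 33.04873
T_{2}^{(0)} (trapezoid, 4 panels, h=0.6500): 26.43987
T_{1}^{(1)} = 33.04873 + (33.04873 − 54.19778)/3 = 25.99905
T_{2}^{(1)} = 26.43987 + (26.43987 − 33.04873)/3 = 24.23692
T_{2}^{(2)} = 24.23692 + (24.23692 − 25.99905)/15 = 24.11944

24.119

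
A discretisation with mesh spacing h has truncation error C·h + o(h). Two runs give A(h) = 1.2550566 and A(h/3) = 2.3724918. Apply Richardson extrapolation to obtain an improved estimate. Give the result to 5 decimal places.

The leading error scales as h; refining by a factor of 3 reduces it by 3^1 = 3.
Extrapolated value = (3·A(h/3) − A(h)) / (3 − 1)
= (3·2.3724918 − 1.2550566) / 2
= 5.8624188 / 2 = 2.9312094

2.93121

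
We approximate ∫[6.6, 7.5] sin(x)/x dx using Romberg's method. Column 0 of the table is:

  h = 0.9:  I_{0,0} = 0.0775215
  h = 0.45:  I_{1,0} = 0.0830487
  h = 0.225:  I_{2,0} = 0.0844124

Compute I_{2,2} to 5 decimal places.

0.08487

Richardson extrapolation on the trapezoidal column (denominator 4−1=3):
I_{1,1} = (4·0.0830487 − 0.0775215) / 3 = 0.0848911
I_{2,1} = 0.0844124 + (0.0844124 − 0.0830487)/3 = 0.0848670
I_{2,2} = 0.0848670 + (0.0848670 − 0.0848911)/15 = 0.0848654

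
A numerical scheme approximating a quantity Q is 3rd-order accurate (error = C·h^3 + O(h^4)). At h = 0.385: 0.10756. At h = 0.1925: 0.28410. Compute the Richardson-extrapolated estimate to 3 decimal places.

Extrapolated value = (8·A(h/2) − A(h)) / (8 − 1)
= (8·0.28410 − 0.10756) / 7
= 2.16524 / 7 = 0.30932

0.309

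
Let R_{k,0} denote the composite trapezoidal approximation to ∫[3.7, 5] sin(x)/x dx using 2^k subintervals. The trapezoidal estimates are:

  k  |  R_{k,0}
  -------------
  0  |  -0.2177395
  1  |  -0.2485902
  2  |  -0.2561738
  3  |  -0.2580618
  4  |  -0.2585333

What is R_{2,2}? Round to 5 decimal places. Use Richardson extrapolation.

Richardson extrapolation on the trapezoidal column (denominator 4−1=3):
R_{1,1} = -0.2485902 + (-0.2485902 − (-0.2177395))/3 = -0.2588738
R_{2,1} = (4·(-0.2561738) − (-0.2485902)) / 3 = -0.2587017
R_{2,2} = -0.2587017 + (-0.2587017 − (-0.2588738))/15 = -0.2586902

-0.25869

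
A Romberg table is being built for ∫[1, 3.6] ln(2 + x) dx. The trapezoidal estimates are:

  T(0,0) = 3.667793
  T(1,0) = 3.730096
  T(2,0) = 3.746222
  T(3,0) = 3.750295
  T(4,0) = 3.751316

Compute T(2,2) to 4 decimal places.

Richardson extrapolation on the trapezoidal column (denominator 4−1=3):
T(1,1) = (4·3.730096 − 3.667793) / 3 = 3.750864
T(2,1) = (4·3.746222 − 3.730096) / 3 = 3.751597
T(2,2) = 3.751597 + (3.751597 − 3.750864)/15 = 3.751646

3.7516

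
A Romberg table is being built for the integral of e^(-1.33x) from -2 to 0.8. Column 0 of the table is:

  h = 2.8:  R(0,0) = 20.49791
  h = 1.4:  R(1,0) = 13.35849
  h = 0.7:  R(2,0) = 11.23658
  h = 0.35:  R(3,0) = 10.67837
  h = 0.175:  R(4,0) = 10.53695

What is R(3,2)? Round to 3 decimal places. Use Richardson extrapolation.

10.490

Richardson extrapolation on the trapezoidal column (denominator 4−1=3):
R(2,1) = 11.23658 + (11.23658 − 13.35849)/3 = 10.52928
R(3,1) = (4·10.67837 − 11.23658) / 3 = 10.49230
R(3,2) = (16·10.49230 − 10.52928) / 15 = 10.48983
(Column j=1 coincides with Simpson's rule on the same nodes.)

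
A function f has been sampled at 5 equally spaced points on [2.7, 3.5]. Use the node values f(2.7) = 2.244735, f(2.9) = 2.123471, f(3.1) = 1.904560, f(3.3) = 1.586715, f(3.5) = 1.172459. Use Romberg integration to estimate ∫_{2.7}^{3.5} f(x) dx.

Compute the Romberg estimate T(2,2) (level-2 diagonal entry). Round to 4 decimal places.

T(0,0) (trapezoid, 1 panel, h=0.8000): 1.366878
T(1,0) (trapezoid, 2 panels, h=0.4000): 1.445263
T(2,0) (trapezoid, 4 panels, h=0.2000): 1.464669
T(1,1) = 1.445263 + (1.445263 − 1.366878)/3 = 1.471391
T(2,1) = 1.464669 + (1.464669 − 1.445263)/3 = 1.471138
T(2,2) = 1.471138 + (1.471138 − 1.471391)/15 = 1.471121

1.4711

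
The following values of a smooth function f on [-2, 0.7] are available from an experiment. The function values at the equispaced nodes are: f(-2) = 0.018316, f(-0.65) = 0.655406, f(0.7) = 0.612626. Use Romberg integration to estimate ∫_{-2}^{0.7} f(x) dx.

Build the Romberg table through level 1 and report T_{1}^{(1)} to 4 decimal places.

T_{0}^{(0)} (trapezoid, 1 panel, h=2.7000): 0.851772
T_{1}^{(0)} (trapezoid, 2 panels, h=1.3500): 1.310684
T_{1}^{(1)} = 1.310684 + (1.310684 − 0.851772)/3 = 1.463655

1.4637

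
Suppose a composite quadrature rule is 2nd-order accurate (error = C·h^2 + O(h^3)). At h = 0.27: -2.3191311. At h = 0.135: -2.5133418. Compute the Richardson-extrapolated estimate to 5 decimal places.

-2.57808

Extrapolated value = (4·A(h/2) − A(h)) / (4 − 1)
= (4·(-2.5133418) − (-2.3191311)) / 3
= -7.7342361 / 3 = -2.5780787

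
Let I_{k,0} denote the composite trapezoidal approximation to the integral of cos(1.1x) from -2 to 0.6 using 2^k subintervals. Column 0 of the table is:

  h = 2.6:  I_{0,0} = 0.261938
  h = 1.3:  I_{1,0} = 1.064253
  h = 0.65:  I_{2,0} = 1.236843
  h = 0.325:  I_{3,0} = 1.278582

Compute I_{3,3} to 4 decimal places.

1.2924

Richardson extrapolation on the trapezoidal column (denominator 4−1=3):
I_{1,1} = (4·1.064253 − 0.261938) / 3 = 1.331691
I_{2,1} = (4·1.236843 − 1.064253) / 3 = 1.294373
I_{3,1} = (4·1.278582 − 1.236843) / 3 = 1.292495
I_{2,2} = 1.294373 + (1.294373 − 1.331691)/15 = 1.291885
I_{3,2} = (16·1.292495 − 1.294373) / 15 = 1.292370
I_{3,3} = (64·1.292370 − 1.291885) / 63 = 1.292378
(Column j=1 coincides with Simpson's rule on the same nodes.)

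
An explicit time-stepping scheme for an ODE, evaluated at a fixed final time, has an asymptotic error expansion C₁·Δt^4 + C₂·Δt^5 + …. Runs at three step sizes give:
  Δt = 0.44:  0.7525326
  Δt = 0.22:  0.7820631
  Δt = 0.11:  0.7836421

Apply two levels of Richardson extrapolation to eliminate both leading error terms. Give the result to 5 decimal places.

First eliminate the Δt^4 term (factor 2^4 = 16):
  B₁ = (16·0.7820631 − 0.7525326)/15 = 0.7840318
  B₂ = (16·0.7836421 − 0.7820631)/15 = 0.7837474
Then eliminate the Δt^5 term (factor 2^5 = 32):
  (32·0.7837474 − 0.7840318)/31 = 0.7837382

0.78374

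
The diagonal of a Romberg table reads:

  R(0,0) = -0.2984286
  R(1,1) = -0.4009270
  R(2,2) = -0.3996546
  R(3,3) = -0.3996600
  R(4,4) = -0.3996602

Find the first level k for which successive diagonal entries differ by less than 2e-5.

k = 3

|R(1,1) − R(0,0)| = 0.1024984 ≥ 2e-5
|R(2,2) − R(1,1)| = 0.0012724 ≥ 2e-5
|R(3,3) − R(2,2)| = 0.0000054 < 2e-5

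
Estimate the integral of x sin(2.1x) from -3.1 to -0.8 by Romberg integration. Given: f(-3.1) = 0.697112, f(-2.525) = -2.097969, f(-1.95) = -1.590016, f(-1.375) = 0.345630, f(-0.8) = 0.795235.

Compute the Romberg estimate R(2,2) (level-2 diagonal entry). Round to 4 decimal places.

-1.6537

R(0,0) (trapezoid, 1 panel, h=2.3000): 1.716199
R(1,0) (trapezoid, 2 panels, h=1.1500): -0.970419
R(2,0) (trapezoid, 4 panels, h=0.5750): -1.492804
R(1,1) = -0.970419 + (-0.970419 − 1.716199)/3 = -1.865958
R(2,1) = -1.492804 + (-1.492804 − (-0.970419))/3 = -1.666932
R(2,2) = -1.666932 + (-1.666932 − (-1.865958))/15 = -1.653664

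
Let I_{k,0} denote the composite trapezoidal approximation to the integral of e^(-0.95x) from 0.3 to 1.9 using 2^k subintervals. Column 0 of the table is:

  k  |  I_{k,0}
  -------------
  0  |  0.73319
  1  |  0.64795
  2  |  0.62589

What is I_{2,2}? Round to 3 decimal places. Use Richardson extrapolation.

Richardson extrapolation on the trapezoidal column (denominator 4−1=3):
I_{1,1} = 0.64795 + (0.64795 − 0.73319)/3 = 0.61954
I_{2,1} = 0.62589 + (0.62589 − 0.64795)/3 = 0.61854
I_{2,2} = (16·0.61854 − 0.61954) / 15 = 0.61847

0.618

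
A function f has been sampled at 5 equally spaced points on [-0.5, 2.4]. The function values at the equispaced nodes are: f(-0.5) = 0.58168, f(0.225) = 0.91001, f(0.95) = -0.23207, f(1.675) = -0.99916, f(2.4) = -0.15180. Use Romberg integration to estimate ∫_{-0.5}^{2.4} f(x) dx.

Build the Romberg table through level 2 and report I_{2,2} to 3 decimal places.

-0.085

I_{0,0} (trapezoid, 1 panel, h=2.9000): 0.62333
I_{1,0} (trapezoid, 2 panels, h=1.4500): -0.02484
I_{2,0} (trapezoid, 4 panels, h=0.7250): -0.07705
I_{1,1} = -0.02484 + (-0.02484 − 0.62333)/3 = -0.24090
I_{2,1} = -0.07705 + (-0.07705 − (-0.02484))/3 = -0.09445
I_{2,2} = -0.09445 + (-0.09445 − (-0.24090))/15 = -0.08469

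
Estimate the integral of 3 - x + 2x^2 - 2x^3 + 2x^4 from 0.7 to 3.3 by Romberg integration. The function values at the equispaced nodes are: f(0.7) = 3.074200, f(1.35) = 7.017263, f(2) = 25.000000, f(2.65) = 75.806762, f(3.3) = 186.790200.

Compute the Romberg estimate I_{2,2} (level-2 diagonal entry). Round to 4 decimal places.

123.6277

I_{0,0} (trapezoid, 1 panel, h=2.6000): 246.823720
I_{1,0} (trapezoid, 2 panels, h=1.3000): 155.911860
I_{2,0} (trapezoid, 4 panels, h=0.6500): 131.791546
I_{1,1} = 155.911860 + (155.911860 − 246.823720)/3 = 125.607907
I_{2,1} = 131.791546 + (131.791546 − 155.911860)/3 = 123.751441
I_{2,2} = 123.751441 + (123.751441 − 125.607907)/15 = 123.627677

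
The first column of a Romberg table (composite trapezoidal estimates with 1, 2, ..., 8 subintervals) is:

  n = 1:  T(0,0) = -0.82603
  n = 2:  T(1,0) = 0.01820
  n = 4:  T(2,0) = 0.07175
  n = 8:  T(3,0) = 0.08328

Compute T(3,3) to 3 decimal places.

T(1,1) = 0.01820 + (0.01820 − (-0.82603))/3 = 0.29961
T(2,1) = (4·0.07175 − 0.01820) / 3 = 0.08960
T(3,1) = (4·0.08328 − 0.07175) / 3 = 0.08712
T(2,2) = 0.08960 + (0.08960 − 0.29961)/15 = 0.07560
T(3,2) = (16·0.08712 − 0.08960) / 15 = 0.08695
T(3,3) = (64·0.08695 − 0.07560) / 63 = 0.08713

0.087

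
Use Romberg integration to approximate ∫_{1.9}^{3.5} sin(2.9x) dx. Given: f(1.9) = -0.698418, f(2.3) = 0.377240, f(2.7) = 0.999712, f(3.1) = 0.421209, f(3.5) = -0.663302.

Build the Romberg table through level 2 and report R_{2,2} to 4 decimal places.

0.4980

R_{0,0} (trapezoid, 1 panel, h=1.6000): -1.089376
R_{1,0} (trapezoid, 2 panels, h=0.8000): 0.255082
R_{2,0} (trapezoid, 4 panels, h=0.4000): 0.446920
R_{1,1} = 0.255082 + (0.255082 − (-1.089376))/3 = 0.703235
R_{2,1} = 0.446920 + (0.446920 − 0.255082)/3 = 0.510866
R_{2,2} = 0.510866 + (0.510866 − 0.703235)/15 = 0.498041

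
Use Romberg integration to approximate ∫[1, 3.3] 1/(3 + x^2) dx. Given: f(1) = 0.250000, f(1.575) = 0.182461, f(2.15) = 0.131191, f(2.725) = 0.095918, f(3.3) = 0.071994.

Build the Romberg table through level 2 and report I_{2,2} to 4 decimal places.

0.3255

I_{0,0} (trapezoid, 1 panel, h=2.3000): 0.370293
I_{1,0} (trapezoid, 2 panels, h=1.1500): 0.336016
I_{2,0} (trapezoid, 4 panels, h=0.5750): 0.328076
I_{1,1} = 0.336016 + (0.336016 − 0.370293)/3 = 0.324590
I_{2,1} = 0.328076 + (0.328076 − 0.336016)/3 = 0.325429
I_{2,2} = 0.325429 + (0.325429 − 0.324590)/15 = 0.325485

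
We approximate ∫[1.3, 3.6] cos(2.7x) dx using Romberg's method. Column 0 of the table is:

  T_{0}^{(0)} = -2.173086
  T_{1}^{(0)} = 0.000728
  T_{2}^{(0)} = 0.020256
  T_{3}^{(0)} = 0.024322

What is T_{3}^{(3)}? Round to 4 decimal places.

Richardson extrapolation on the trapezoidal column (denominator 4−1=3):
T_{1}^{(1)} = (4·0.000728 − (-2.173086)) / 3 = 0.725333
T_{2}^{(1)} = 0.020256 + (0.020256 − 0.000728)/3 = 0.026765
T_{3}^{(1)} = 0.024322 + (0.024322 − 0.020256)/3 = 0.025677
T_{2}^{(2)} = 0.026765 + (0.026765 − 0.725333)/15 = -0.019806
T_{3}^{(2)} = 0.025677 + (0.025677 − 0.026765)/15 = 0.025604
T_{3}^{(3)} = (64·0.025604 − (-0.019806)) / 63 = 0.026325

0.0263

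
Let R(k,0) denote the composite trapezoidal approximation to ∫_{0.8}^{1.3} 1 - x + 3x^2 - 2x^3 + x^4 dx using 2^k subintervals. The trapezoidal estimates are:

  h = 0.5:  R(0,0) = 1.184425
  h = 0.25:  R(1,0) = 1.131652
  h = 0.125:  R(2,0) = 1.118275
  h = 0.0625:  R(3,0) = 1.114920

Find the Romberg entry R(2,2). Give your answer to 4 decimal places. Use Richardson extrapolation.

R(1,1) = 1.131652 + (1.131652 − 1.184425)/3 = 1.114061
R(2,1) = (4·1.118275 − 1.131652) / 3 = 1.113816
R(2,2) = 1.113816 + (1.113816 − 1.114061)/15 = 1.113800

1.1138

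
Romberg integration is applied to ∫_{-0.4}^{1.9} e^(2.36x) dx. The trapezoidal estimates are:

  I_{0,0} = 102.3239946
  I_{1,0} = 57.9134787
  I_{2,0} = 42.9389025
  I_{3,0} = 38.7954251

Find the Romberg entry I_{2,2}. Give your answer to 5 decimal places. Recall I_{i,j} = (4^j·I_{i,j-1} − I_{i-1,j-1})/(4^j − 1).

Richardson extrapolation on the trapezoidal column (denominator 4−1=3):
I_{1,1} = 57.9134787 + (57.9134787 − 102.3239946)/3 = 43.1099734
I_{2,1} = (4·42.9389025 − 57.9134787) / 3 = 37.9473771
I_{2,2} = (16·37.9473771 − 43.1099734) / 15 = 37.6032040
(Column j=1 coincides with Simpson's rule on the same nodes.)

37.60320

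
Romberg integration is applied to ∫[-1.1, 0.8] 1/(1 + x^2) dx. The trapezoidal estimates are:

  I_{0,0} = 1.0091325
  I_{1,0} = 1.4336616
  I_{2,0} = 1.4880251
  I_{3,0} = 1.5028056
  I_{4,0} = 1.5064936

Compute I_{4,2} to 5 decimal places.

Richardson extrapolation on the trapezoidal column (denominator 4−1=3):
I_{3,1} = 1.5028056 + (1.5028056 − 1.4880251)/3 = 1.5077324
I_{4,1} = (4·1.5064936 − 1.5028056) / 3 = 1.5077229
I_{4,2} = 1.5077229 + (1.5077229 − 1.5077324)/15 = 1.5077223

1.50772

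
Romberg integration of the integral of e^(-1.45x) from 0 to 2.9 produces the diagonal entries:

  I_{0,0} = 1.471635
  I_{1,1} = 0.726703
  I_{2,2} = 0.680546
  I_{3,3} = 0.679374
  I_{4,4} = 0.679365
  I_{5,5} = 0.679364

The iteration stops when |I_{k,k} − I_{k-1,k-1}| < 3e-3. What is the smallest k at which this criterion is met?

|I_{1,1} − I_{0,0}| = 0.744932 ≥ 3e-3
|I_{2,2} − I_{1,1}| = 0.046157 ≥ 3e-3
|I_{3,3} − I_{2,2}| = 0.001172 < 3e-3

k = 3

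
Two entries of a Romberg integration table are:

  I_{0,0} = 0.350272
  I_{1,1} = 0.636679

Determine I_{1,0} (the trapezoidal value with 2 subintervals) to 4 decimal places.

0.5651

From I_{1,1} = (4·I_{1,0} − I_{0,0})/3, solve for I_{1,0}:
4·I_{1,0} = 3·0.636679 + 0.350272 = 2.260309
I_{1,0} = 0.565077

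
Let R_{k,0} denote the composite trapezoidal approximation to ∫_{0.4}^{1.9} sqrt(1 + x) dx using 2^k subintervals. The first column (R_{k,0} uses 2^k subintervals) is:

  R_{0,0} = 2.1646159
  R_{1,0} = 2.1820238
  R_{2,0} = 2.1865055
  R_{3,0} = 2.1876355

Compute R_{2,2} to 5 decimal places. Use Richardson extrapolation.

2.18801

Richardson extrapolation on the trapezoidal column (denominator 4−1=3):
R_{1,1} = (4·2.1820238 − 2.1646159) / 3 = 2.1878264
R_{2,1} = 2.1865055 + (2.1865055 − 2.1820238)/3 = 2.1879994
R_{2,2} = (16·2.1879994 − 2.1878264) / 15 = 2.1880109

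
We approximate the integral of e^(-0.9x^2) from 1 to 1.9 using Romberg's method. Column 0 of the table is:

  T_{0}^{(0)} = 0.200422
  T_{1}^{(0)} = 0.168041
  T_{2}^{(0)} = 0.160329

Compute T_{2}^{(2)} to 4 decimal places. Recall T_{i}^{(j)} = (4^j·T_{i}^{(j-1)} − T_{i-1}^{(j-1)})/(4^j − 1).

0.1578

T_{1}^{(1)} = 0.168041 + (0.168041 − 0.200422)/3 = 0.157247
T_{2}^{(1)} = (4·0.160329 − 0.168041) / 3 = 0.157758
T_{2}^{(2)} = 0.157758 + (0.157758 − 0.157247)/15 = 0.157792
(Column j=1 coincides with Simpson's rule on the same nodes.)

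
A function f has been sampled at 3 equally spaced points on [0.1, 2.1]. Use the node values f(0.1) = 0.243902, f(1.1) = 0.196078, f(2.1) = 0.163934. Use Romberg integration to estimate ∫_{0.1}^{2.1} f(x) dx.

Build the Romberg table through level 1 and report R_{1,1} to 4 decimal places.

R_{0,0} (trapezoid, 1 panel, h=2.0000): 0.407836
R_{1,0} (trapezoid, 2 panels, h=1.0000): 0.399996
R_{1,1} = 0.399996 + (0.399996 − 0.407836)/3 = 0.397383

0.3974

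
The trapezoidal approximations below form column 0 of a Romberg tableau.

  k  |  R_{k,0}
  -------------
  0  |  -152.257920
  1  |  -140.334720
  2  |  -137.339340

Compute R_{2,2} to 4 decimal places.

-136.3396

Richardson extrapolation on the trapezoidal column (denominator 4−1=3):
R_{1,1} = (4·(-140.334720) − (-152.257920)) / 3 = -136.360320
R_{2,1} = -137.339340 + (-137.339340 − (-140.334720))/3 = -136.340880
R_{2,2} = (16·(-136.340880) − (-136.360320)) / 15 = -136.339584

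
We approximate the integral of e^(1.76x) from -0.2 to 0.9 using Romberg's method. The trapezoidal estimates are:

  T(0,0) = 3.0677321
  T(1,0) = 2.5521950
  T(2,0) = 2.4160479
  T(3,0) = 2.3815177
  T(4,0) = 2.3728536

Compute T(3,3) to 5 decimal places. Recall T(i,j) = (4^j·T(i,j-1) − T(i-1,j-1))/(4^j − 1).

T(1,1) = (4·2.5521950 − 3.0677321) / 3 = 2.3803493
T(2,1) = 2.4160479 + (2.4160479 − 2.5521950)/3 = 2.3706655
T(3,1) = 2.3815177 + (2.3815177 − 2.4160479)/3 = 2.3700076
T(2,2) = (16·2.3706655 − 2.3803493) / 15 = 2.3700199
T(3,2) = 2.3700076 + (2.3700076 − 2.3706655)/15 = 2.3699637
T(3,3) = 2.3699637 + (2.3699637 − 2.3700199)/63 = 2.3699628

2.36996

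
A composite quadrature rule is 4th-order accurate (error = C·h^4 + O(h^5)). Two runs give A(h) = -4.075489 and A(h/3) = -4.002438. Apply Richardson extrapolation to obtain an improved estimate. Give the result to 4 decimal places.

Extrapolated value = (81·A(h/3) − A(h)) / (81 − 1)
= (81·(-4.002438) − (-4.075489)) / 80
= -320.121989 / 80 = -4.001525

-4.0015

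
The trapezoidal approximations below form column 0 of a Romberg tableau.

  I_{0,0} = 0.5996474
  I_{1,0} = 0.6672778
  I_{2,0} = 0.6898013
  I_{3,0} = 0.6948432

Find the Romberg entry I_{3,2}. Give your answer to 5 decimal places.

0.69647

Richardson extrapolation on the trapezoidal column (denominator 4−1=3):
I_{2,1} = 0.6898013 + (0.6898013 − 0.6672778)/3 = 0.6973091
I_{3,1} = (4·0.6948432 − 0.6898013) / 3 = 0.6965238
I_{3,2} = 0.6965238 + (0.6965238 − 0.6973091)/15 = 0.6964714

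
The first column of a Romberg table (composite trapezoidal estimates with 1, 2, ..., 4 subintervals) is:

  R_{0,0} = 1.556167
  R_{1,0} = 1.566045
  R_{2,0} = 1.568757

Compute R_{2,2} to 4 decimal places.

Richardson extrapolation on the trapezoidal column (denominator 4−1=3):
R_{1,1} = (4·1.566045 − 1.556167) / 3 = 1.569338
R_{2,1} = (4·1.568757 − 1.566045) / 3 = 1.569661
R_{2,2} = 1.569661 + (1.569661 − 1.569338)/15 = 1.569683

1.5697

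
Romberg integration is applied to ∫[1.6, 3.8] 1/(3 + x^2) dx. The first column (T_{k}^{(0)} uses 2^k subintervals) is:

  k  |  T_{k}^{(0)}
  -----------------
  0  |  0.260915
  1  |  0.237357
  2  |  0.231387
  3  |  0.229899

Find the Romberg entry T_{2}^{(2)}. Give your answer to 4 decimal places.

T_{1}^{(1)} = (4·0.237357 − 0.260915) / 3 = 0.229504
T_{2}^{(1)} = (4·0.231387 − 0.237357) / 3 = 0.229397
T_{2}^{(2)} = 0.229397 + (0.229397 − 0.229504)/15 = 0.229390

0.2294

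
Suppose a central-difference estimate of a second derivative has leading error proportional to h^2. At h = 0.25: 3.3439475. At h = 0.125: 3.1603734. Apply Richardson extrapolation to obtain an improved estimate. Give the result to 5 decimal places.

3.09918

The leading error scales as h^2; refining by a factor of 2 reduces it by 2^2 = 4.
Extrapolated value = (4·A(h/2) − A(h)) / (4 − 1)
= (4·3.1603734 − 3.3439475) / 3
= 9.2975461 / 3 = 3.0991820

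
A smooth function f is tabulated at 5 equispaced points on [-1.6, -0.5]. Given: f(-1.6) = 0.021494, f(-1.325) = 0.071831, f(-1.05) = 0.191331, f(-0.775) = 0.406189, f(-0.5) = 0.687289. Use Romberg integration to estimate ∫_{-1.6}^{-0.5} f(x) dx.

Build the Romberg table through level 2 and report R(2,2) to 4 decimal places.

0.2757

R(0,0) (trapezoid, 1 panel, h=1.1000): 0.389831
R(1,0) (trapezoid, 2 panels, h=0.5500): 0.300147
R(2,0) (trapezoid, 4 panels, h=0.2750): 0.281529
R(1,1) = 0.300147 + (0.300147 − 0.389831)/3 = 0.270252
R(2,1) = 0.281529 + (0.281529 − 0.300147)/3 = 0.275323
R(2,2) = 0.275323 + (0.275323 − 0.270252)/15 = 0.275661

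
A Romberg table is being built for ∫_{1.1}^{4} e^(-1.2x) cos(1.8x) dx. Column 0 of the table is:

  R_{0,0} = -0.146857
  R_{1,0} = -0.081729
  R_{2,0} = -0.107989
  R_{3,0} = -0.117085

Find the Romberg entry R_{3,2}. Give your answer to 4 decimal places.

-0.1203

Richardson extrapolation on the trapezoidal column (denominator 4−1=3):
R_{2,1} = -0.107989 + (-0.107989 − (-0.081729))/3 = -0.116742
R_{3,1} = -0.117085 + (-0.117085 − (-0.107989))/3 = -0.120117
R_{3,2} = (16·(-0.120117) − (-0.116742)) / 15 = -0.120342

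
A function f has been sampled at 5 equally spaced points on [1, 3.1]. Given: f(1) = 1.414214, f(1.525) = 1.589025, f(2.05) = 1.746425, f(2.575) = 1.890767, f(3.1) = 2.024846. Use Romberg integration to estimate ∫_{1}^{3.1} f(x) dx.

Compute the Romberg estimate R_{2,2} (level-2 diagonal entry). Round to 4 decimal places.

3.6490

R_{0,0} (trapezoid, 1 panel, h=2.1000): 3.611013
R_{1,0} (trapezoid, 2 panels, h=1.0500): 3.639253
R_{2,0} (trapezoid, 4 panels, h=0.5250): 3.646517
R_{1,1} = 3.639253 + (3.639253 − 3.611013)/3 = 3.648666
R_{2,1} = 3.646517 + (3.646517 − 3.639253)/3 = 3.648938
R_{2,2} = 3.648938 + (3.648938 − 3.648666)/15 = 3.648956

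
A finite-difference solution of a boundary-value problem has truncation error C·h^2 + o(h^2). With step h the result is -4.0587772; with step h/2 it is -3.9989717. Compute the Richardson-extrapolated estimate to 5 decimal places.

-3.97904

The leading error scales as h^2; refining by a factor of 2 reduces it by 2^2 = 4.
Extrapolated value = (4·A(h/2) − A(h)) / (4 − 1)
= (4·(-3.9989717) − (-4.0587772)) / 3
= -11.9371096 / 3 = -3.9790365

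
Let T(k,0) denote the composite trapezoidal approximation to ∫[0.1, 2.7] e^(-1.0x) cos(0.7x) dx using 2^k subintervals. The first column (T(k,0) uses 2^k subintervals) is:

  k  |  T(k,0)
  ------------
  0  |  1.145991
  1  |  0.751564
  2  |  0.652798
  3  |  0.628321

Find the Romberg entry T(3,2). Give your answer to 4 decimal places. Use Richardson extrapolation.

Richardson extrapolation on the trapezoidal column (denominator 4−1=3):
T(2,1) = (4·0.652798 − 0.751564) / 3 = 0.619876
T(3,1) = (4·0.628321 − 0.652798) / 3 = 0.620162
T(3,2) = 0.620162 + (0.620162 − 0.619876)/15 = 0.620181
(Column j=1 coincides with Simpson's rule on the same nodes.)

0.6202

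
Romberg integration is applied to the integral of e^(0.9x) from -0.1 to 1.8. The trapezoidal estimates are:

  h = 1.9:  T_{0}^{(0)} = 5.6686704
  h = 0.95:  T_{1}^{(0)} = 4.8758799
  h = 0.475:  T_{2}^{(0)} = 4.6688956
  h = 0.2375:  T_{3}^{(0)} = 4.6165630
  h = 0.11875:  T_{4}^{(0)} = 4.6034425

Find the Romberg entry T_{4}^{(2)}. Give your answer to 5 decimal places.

Richardson extrapolation on the trapezoidal column (denominator 4−1=3):
T_{3}^{(1)} = 4.6165630 + (4.6165630 − 4.6688956)/3 = 4.5991188
T_{4}^{(1)} = (4·4.6034425 − 4.6165630) / 3 = 4.5990690
T_{4}^{(2)} = 4.5990690 + (4.5990690 − 4.5991188)/15 = 4.5990657
(Column j=1 coincides with Simpson's rule on the same nodes.)

4.59907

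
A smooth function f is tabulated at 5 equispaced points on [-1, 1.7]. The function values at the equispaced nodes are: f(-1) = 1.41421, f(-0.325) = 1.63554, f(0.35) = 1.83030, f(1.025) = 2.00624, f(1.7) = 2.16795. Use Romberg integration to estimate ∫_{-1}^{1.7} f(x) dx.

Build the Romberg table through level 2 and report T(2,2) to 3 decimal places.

4.907

T(0,0) (trapezoid, 1 panel, h=2.7000): 4.83592
T(1,0) (trapezoid, 2 panels, h=1.3500): 4.88886
T(2,0) (trapezoid, 4 panels, h=0.6750): 4.90263
T(1,1) = 4.88886 + (4.88886 − 4.83592)/3 = 4.90651
T(2,1) = 4.90263 + (4.90263 − 4.88886)/3 = 4.90722
T(2,2) = 4.90722 + (4.90722 − 4.90651)/15 = 4.90727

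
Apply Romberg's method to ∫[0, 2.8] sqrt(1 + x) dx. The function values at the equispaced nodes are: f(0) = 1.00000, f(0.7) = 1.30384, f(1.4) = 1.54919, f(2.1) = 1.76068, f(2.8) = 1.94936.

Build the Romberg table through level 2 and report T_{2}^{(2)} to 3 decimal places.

4.272

T_{0}^{(0)} (trapezoid, 1 panel, h=2.8000): 4.12910
T_{1}^{(0)} (trapezoid, 2 panels, h=1.4000): 4.23342
T_{2}^{(0)} (trapezoid, 4 panels, h=0.7000): 4.26187
T_{1}^{(1)} = 4.23342 + (4.23342 − 4.12910)/3 = 4.26819
T_{2}^{(1)} = 4.26187 + (4.26187 − 4.23342)/3 = 4.27135
T_{2}^{(2)} = 4.27135 + (4.27135 − 4.26819)/15 = 4.27156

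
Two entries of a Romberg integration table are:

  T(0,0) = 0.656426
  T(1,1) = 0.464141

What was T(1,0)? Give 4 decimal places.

From T(1,1) = (4·T(1,0) − T(0,0))/3, solve for T(1,0):
4·T(1,0) = 3·0.464141 + 0.656426 = 2.048849
T(1,0) = 0.512212

0.5122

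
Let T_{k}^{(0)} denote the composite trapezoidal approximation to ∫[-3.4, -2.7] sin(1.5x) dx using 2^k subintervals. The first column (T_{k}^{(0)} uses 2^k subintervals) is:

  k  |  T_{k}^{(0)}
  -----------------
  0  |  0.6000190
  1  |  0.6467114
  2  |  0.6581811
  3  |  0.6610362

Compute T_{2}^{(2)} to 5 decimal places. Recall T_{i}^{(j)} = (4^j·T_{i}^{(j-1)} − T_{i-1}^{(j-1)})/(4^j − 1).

0.66199

Richardson extrapolation on the trapezoidal column (denominator 4−1=3):
T_{1}^{(1)} = 0.6467114 + (0.6467114 − 0.6000190)/3 = 0.6622755
T_{2}^{(1)} = 0.6581811 + (0.6581811 − 0.6467114)/3 = 0.6620043
T_{2}^{(2)} = 0.6620043 + (0.6620043 − 0.6622755)/15 = 0.6619862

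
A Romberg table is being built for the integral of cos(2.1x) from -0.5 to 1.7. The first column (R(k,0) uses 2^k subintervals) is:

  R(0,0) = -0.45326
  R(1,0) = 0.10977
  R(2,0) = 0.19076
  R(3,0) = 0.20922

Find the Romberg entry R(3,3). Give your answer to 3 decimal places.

R(1,1) = 0.10977 + (0.10977 − (-0.45326))/3 = 0.29745
R(2,1) = 0.19076 + (0.19076 − 0.10977)/3 = 0.21776
R(3,1) = 0.20922 + (0.20922 − 0.19076)/3 = 0.21537
R(2,2) = 0.21776 + (0.21776 − 0.29745)/15 = 0.21245
R(3,2) = 0.21537 + (0.21537 − 0.21776)/15 = 0.21521
R(3,3) = (64·0.21521 − 0.21245) / 63 = 0.21525
(Column j=1 coincides with Simpson's rule on the same nodes.)

0.215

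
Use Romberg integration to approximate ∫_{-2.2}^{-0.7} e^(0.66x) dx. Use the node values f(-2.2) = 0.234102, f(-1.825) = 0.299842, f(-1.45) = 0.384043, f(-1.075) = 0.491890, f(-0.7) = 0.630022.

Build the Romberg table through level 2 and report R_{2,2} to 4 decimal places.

R_{0,0} (trapezoid, 1 panel, h=1.5000): 0.648093
R_{1,0} (trapezoid, 2 panels, h=0.7500): 0.612079
R_{2,0} (trapezoid, 4 panels, h=0.3750): 0.602939
R_{1,1} = 0.612079 + (0.612079 − 0.648093)/3 = 0.600074
R_{2,1} = 0.602939 + (0.602939 − 0.612079)/3 = 0.599892
R_{2,2} = 0.599892 + (0.599892 − 0.600074)/15 = 0.599880

0.5999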